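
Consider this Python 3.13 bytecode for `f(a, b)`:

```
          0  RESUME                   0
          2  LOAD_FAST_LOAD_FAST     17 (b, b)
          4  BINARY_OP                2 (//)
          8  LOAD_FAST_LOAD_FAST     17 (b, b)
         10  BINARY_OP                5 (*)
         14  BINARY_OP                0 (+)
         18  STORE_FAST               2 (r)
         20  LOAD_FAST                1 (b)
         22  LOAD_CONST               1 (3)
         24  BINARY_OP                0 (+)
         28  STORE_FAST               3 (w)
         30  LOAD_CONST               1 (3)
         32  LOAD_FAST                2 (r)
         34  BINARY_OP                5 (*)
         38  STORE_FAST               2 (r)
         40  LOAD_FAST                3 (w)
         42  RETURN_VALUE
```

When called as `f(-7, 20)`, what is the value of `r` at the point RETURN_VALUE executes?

LOAD_FAST_LOAD_FAST b,b → push 20,20. Stack: [20, 20]
BINARY_OP // → 20 // 20 = 1. Stack: [1]
LOAD_FAST_LOAD_FAST b,b → push 20,20. Stack: [1, 20, 20]
BINARY_OP * → 20 * 20 = 400. Stack: [1, 400]
BINARY_OP + → 1 + 400 = 401. Stack: [401]
STORE_FAST r → r=401. Stack: []
LOAD_FAST b → push 20. Stack: [20]
LOAD_CONST → push 3. Stack: [20, 3]
BINARY_OP + → 20 + 3 = 23. Stack: [23]
STORE_FAST w → w=23. Stack: []
LOAD_CONST → push 3. Stack: [3]
LOAD_FAST r → push 401. Stack: [3, 401]
BINARY_OP * → 3 * 401 = 1203. Stack: [1203]
STORE_FAST r → r=1203. Stack: []
LOAD_FAST w → push 23. Stack: [23]
RETURN_VALUE → return 23.

1203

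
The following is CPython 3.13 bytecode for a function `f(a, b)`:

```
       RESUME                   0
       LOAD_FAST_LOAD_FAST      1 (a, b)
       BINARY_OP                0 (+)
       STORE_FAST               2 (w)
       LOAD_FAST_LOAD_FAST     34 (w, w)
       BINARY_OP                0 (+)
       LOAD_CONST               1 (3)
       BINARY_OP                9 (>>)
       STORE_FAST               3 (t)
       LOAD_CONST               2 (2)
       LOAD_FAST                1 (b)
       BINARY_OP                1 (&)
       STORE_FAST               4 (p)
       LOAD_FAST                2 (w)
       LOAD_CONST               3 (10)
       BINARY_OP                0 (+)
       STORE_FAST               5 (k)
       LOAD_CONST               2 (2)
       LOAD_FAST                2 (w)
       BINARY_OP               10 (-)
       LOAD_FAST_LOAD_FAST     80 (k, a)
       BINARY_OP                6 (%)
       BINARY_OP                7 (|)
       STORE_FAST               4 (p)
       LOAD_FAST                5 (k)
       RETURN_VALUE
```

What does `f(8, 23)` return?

41

LOAD_FAST_LOAD_FAST a,b → push 8,23. Stack: [8, 23]
BINARY_OP + → 8 + 23 = 31. Stack: [31]
STORE_FAST w → w=31. Stack: []
LOAD_FAST_LOAD_FAST w,w → push 31,31. Stack: [31, 31]
BINARY_OP + → 31 + 31 = 62. Stack: [62]
LOAD_CONST → push 3. Stack: [62, 3]
BINARY_OP >> → 62 >> 3 = 7. Stack: [7]
STORE_FAST t → t=7. Stack: []
LOAD_CONST → push 2. Stack: [2]
LOAD_FAST b → push 23. Stack: [2, 23]
BINARY_OP & → 2 & 23 = 2. Stack: [2]
STORE_FAST p → p=2. Stack: []
LOAD_FAST w → push 31. Stack: [31]
LOAD_CONST → push 10. Stack: [31, 10]
BINARY_OP + → 31 + 10 = 41. Stack: [41]
STORE_FAST k → k=41. Stack: []
LOAD_CONST → push 2. Stack: [2]
LOAD_FAST w → push 31. Stack: [2, 31]
BINARY_OP - → 2 - 31 = -29. Stack: [-29]
LOAD_FAST_LOAD_FAST k,a → push 41,8. Stack: [-29, 41, 8]
BINARY_OP % → 41 % 8 = 1. Stack: [-29, 1]
BINARY_OP | → -29 | 1 = -29. Stack: [-29]
STORE_FAST p → p=-29. Stack: []
LOAD_FAST k → push 41. Stack: [41]
RETURN_VALUE → return 41.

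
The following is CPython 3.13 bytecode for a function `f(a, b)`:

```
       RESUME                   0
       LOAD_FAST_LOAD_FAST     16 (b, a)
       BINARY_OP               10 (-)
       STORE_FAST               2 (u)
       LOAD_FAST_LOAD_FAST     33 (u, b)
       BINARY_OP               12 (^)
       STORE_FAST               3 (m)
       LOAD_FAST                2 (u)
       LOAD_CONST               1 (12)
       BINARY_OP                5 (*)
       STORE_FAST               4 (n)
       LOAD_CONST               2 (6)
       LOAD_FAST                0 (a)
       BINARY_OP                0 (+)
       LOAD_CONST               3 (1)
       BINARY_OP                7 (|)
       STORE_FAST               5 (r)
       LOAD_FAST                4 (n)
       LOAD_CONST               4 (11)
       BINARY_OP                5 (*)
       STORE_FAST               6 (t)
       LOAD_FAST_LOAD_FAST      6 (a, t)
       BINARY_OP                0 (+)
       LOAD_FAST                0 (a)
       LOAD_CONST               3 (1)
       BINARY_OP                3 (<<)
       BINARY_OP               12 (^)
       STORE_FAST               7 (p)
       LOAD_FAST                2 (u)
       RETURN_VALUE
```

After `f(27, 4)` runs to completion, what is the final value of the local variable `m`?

LOAD_FAST_LOAD_FAST b,a → push 4,27. Stack: [4, 27]
BINARY_OP - → 4 - 27 = -23. Stack: [-23]
STORE_FAST u → u=-23. Stack: []
LOAD_FAST_LOAD_FAST u,b → push -23,4. Stack: [-23, 4]
BINARY_OP ^ → -23 ^ 4 = -19. Stack: [-19]
STORE_FAST m → m=-19. Stack: []
LOAD_FAST u → push -23. Stack: [-23]
LOAD_CONST → push 12. Stack: [-23, 12]
BINARY_OP * → -23 * 12 = -276. Stack: [-276]
STORE_FAST n → n=-276. Stack: []
LOAD_CONST → push 6. Stack: [6]
LOAD_FAST a → push 27. Stack: [6, 27]
BINARY_OP + → 6 + 27 = 33. Stack: [33]
LOAD_CONST → push 1. Stack: [33, 1]
BINARY_OP | → 33 | 1 = 33. Stack: [33]
STORE_FAST r → r=33. Stack: []
LOAD_FAST n → push -276. Stack: [-276]
LOAD_CONST → push 11. Stack: [-276, 11]
BINARY_OP * → -276 * 11 = -3036. Stack: [-3036]
STORE_FAST t → t=-3036. Stack: []
LOAD_FAST_LOAD_FAST a,t → push 27,-3036. Stack: [27, -3036]
BINARY_OP + → 27 + -3036 = -3009. Stack: [-3009]
LOAD_FAST a → push 27. Stack: [-3009, 27]
LOAD_CONST → push 1. Stack: [-3009, 27, 1]
BINARY_OP << → 27 << 1 = 54. Stack: [-3009, 54]
BINARY_OP ^ → -3009 ^ 54 = -3063. Stack: [-3063]
STORE_FAST p → p=-3063. Stack: []
LOAD_FAST u → push -23. Stack: [-23]
RETURN_VALUE → return -23.

-19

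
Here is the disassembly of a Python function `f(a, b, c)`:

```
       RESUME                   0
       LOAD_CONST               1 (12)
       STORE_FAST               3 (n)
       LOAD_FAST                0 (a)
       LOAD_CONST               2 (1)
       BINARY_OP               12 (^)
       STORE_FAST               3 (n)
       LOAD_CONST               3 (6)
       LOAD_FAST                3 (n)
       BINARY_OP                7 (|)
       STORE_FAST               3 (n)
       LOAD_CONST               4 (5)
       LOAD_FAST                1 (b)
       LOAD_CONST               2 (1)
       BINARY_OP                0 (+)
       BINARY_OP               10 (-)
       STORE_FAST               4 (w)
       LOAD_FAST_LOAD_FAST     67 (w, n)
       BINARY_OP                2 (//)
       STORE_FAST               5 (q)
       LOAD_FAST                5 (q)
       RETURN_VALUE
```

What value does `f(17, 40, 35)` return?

-2

LOAD_CONST → push 12. Stack: [12]
STORE_FAST n → n=12. Stack: []
LOAD_FAST a → push 17. Stack: [17]
LOAD_CONST → push 1. Stack: [17, 1]
BINARY_OP ^ → 17 ^ 1 = 16. Stack: [16]
STORE_FAST n → n=16. Stack: []
LOAD_CONST → push 6. Stack: [6]
LOAD_FAST n → push 16. Stack: [6, 16]
BINARY_OP | → 6 | 16 = 22. Stack: [22]
STORE_FAST n → n=22. Stack: []
LOAD_CONST → push 5. Stack: [5]
LOAD_FAST b → push 40. Stack: [5, 40]
LOAD_CONST → push 1. Stack: [5, 40, 1]
BINARY_OP + → 40 + 1 = 41. Stack: [5, 41]
BINARY_OP - → 5 - 41 = -36. Stack: [-36]
STORE_FAST w → w=-36. Stack: []
LOAD_FAST_LOAD_FAST w,n → push -36,22. Stack: [-36, 22]
BINARY_OP // → -36 // 22 = -2. Stack: [-2]
STORE_FAST q → q=-2. Stack: []
LOAD_FAST q → push -2. Stack: [-2]
RETURN_VALUE → return -2.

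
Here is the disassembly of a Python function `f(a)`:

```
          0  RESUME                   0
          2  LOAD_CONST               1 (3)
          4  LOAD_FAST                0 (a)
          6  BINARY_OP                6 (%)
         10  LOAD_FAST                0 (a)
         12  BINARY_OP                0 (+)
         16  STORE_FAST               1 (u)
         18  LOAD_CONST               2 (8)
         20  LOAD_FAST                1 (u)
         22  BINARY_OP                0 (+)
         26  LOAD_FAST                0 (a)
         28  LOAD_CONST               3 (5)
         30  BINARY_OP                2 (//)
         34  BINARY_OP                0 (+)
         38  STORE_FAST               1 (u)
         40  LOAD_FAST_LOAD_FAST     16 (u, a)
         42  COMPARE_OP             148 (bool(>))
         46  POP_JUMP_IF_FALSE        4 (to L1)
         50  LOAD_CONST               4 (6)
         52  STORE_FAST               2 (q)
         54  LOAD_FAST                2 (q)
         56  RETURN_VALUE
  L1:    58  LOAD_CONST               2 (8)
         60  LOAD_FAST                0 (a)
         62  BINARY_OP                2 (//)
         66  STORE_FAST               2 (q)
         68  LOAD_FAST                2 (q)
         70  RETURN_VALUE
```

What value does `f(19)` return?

LOAD_CONST → push 3. Stack: [3]
LOAD_FAST a → push 19. Stack: [3, 19]
BINARY_OP % → 3 % 19 = 3. Stack: [3]
LOAD_FAST a → push 19. Stack: [3, 19]
BINARY_OP + → 3 + 19 = 22. Stack: [22]
STORE_FAST u → u=22. Stack: []
LOAD_CONST → push 8. Stack: [8]
LOAD_FAST u → push 22. Stack: [8, 22]
BINARY_OP + → 8 + 22 = 30. Stack: [30]
LOAD_FAST a → push 19. Stack: [30, 19]
LOAD_CONST → push 5. Stack: [30, 19, 5]
BINARY_OP // → 19 // 5 = 3. Stack: [30, 3]
BINARY_OP + → 30 + 3 = 33. Stack: [33]
STORE_FAST u → u=33. Stack: []
LOAD_FAST_LOAD_FAST u,a → push 33,19. Stack: [33, 19]
COMPARE_OP bool(>) → 33 vs 19 = True. Stack: [True]
POP_JUMP_IF_FALSE → pop True; no jump. Stack: []
LOAD_CONST → push 6. Stack: [6]
STORE_FAST q → q=6. Stack: []
LOAD_FAST q → push 6. Stack: [6]
RETURN_VALUE → return 6.

6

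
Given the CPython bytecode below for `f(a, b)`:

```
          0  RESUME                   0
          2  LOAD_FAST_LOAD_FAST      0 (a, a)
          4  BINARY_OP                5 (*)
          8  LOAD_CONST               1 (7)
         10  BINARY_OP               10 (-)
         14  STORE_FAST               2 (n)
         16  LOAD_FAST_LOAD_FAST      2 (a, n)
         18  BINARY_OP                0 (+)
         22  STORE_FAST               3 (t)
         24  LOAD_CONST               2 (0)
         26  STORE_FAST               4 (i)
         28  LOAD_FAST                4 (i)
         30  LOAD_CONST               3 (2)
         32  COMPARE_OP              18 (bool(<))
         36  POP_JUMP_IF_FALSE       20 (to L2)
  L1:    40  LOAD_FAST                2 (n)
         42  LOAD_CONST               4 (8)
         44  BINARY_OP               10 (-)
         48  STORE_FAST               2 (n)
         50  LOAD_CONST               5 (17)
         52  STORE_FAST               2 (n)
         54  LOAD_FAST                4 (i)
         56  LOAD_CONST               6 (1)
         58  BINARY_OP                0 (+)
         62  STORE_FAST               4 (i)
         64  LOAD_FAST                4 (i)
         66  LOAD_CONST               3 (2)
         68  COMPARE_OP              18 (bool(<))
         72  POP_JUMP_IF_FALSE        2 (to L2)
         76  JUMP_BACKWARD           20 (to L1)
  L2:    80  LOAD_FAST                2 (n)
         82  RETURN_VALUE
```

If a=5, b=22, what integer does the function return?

LOAD_FAST_LOAD_FAST a,a → push 5,5. Stack: [5, 5]
BINARY_OP * → 5 * 5 = 25. Stack: [25]
LOAD_CONST → push 7. Stack: [25, 7]
BINARY_OP - → 25 - 7 = 18. Stack: [18]
STORE_FAST n → n=18. Stack: []
LOAD_FAST_LOAD_FAST a,n → push 5,18. Stack: [5, 18]
BINARY_OP + → 5 + 18 = 23. Stack: [23]
STORE_FAST t → t=23. Stack: []
LOAD_CONST → push 0. Stack: [0]
STORE_FAST i → i=0. Stack: []
LOAD_FAST i → push 0. Stack: [0]
LOAD_CONST → push 2. Stack: [0, 2]
COMPARE_OP bool(<) → 0 vs 2 = True. Stack: [True]
POP_JUMP_IF_FALSE → pop True; no jump. Stack: []
LOAD_FAST n → push 18. Stack: [18]
LOAD_CONST → push 8. Stack: [18, 8]
BINARY_OP - → 18 - 8 = 10. Stack: [10]
STORE_FAST n → n=10. Stack: []
LOAD_CONST → push 17. Stack: [17]
STORE_FAST n → n=17. Stack: []
LOAD_FAST i → push 0. Stack: [0]
LOAD_CONST → push 1. Stack: [0, 1]
BINARY_OP + → 0 + 1 = 1. Stack: [1]
STORE_FAST i → i=1. Stack: []
LOAD_FAST i → push 1. Stack: [1]
LOAD_CONST → push 2. Stack: [1, 2]
COMPARE_OP bool(<) → 1 vs 2 = True. Stack: [True]
POP_JUMP_IF_FALSE → pop True; no jump. Stack: []
LOAD_FAST n → push 17. Stack: [17]
LOAD_CONST → push 8. Stack: [17, 8]
BINARY_OP - → 17 - 8 = 9. Stack: [9]
STORE_FAST n → n=9. Stack: []
LOAD_CONST → push 17. Stack: [17]
STORE_FAST n → n=17. Stack: []
LOAD_FAST i → push 1. Stack: [1]
LOAD_CONST → push 1. Stack: [1, 1]
BINARY_OP + → 1 + 1 = 2. Stack: [2]
STORE_FAST i → i=2. Stack: []
LOAD_FAST i → push 2. Stack: [2]
LOAD_CONST → push 2. Stack: [2, 2]
COMPARE_OP bool(<) → 2 vs 2 = False. Stack: [False]
POP_JUMP_IF_FALSE → pop False; jump. Stack: []
LOAD_FAST n → push 17. Stack: [17]
RETURN_VALUE → return 17.

17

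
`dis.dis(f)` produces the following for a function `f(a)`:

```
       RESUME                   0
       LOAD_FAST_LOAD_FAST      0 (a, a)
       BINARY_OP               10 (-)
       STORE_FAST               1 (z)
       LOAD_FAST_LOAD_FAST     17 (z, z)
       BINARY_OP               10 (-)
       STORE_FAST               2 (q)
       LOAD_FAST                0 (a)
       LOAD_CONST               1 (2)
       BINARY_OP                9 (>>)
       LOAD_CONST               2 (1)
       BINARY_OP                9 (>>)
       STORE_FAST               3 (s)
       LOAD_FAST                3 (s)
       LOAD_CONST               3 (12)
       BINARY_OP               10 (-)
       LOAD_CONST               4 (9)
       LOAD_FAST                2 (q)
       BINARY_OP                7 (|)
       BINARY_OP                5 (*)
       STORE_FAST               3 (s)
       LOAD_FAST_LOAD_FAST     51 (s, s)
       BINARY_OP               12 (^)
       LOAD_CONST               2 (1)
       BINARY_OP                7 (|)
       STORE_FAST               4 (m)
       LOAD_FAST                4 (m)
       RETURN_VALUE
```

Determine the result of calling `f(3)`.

1

LOAD_FAST_LOAD_FAST a,a → push 3,3. Stack: [3, 3]
BINARY_OP - → 3 - 3 = 0. Stack: [0]
STORE_FAST z → z=0. Stack: []
LOAD_FAST_LOAD_FAST z,z → push 0,0. Stack: [0, 0]
BINARY_OP - → 0 - 0 = 0. Stack: [0]
STORE_FAST q → q=0. Stack: []
LOAD_FAST a → push 3. Stack: [3]
LOAD_CONST → push 2. Stack: [3, 2]
BINARY_OP >> → 3 >> 2 = 0. Stack: [0]
LOAD_CONST → push 1. Stack: [0, 1]
BINARY_OP >> → 0 >> 1 = 0. Stack: [0]
STORE_FAST s → s=0. Stack: []
LOAD_FAST s → push 0. Stack: [0]
LOAD_CONST → push 12. Stack: [0, 12]
BINARY_OP - → 0 - 12 = -12. Stack: [-12]
LOAD_CONST → push 9. Stack: [-12, 9]
LOAD_FAST q → push 0. Stack: [-12, 9, 0]
BINARY_OP | → 9 | 0 = 9. Stack: [-12, 9]
BINARY_OP * → -12 * 9 = -108. Stack: [-108]
STORE_FAST s → s=-108. Stack: []
LOAD_FAST_LOAD_FAST s,s → push -108,-108. Stack: [-108, -108]
BINARY_OP ^ → -108 ^ -108 = 0. Stack: [0]
LOAD_CONST → push 1. Stack: [0, 1]
BINARY_OP | → 0 | 1 = 1. Stack: [1]
STORE_FAST m → m=1. Stack: []
LOAD_FAST m → push 1. Stack: [1]
RETURN_VALUE → return 1.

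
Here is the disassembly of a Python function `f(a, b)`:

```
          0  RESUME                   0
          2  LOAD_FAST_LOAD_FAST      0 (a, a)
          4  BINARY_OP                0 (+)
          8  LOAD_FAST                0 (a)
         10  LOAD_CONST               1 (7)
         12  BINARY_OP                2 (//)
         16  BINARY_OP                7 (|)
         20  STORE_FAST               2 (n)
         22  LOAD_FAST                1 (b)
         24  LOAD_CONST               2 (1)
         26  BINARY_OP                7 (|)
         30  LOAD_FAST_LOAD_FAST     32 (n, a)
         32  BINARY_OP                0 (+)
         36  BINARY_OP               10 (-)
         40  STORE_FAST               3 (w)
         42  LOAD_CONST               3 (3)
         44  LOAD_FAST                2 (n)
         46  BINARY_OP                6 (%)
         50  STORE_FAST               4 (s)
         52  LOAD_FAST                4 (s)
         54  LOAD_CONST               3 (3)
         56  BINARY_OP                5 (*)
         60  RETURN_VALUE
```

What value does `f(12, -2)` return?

LOAD_FAST_LOAD_FAST a,a → push 12,12. Stack: [12, 12]
BINARY_OP + → 12 + 12 = 24. Stack: [24]
LOAD_FAST a → push 12. Stack: [24, 12]
LOAD_CONST → push 7. Stack: [24, 12, 7]
BINARY_OP // → 12 // 7 = 1. Stack: [24, 1]
BINARY_OP | → 24 | 1 = 25. Stack: [25]
STORE_FAST n → n=25. Stack: []
LOAD_FAST b → push -2. Stack: [-2]
LOAD_CONST → push 1. Stack: [-2, 1]
BINARY_OP | → -2 | 1 = -1. Stack: [-1]
LOAD_FAST_LOAD_FAST n,a → push 25,12. Stack: [-1, 25, 12]
BINARY_OP + → 25 + 12 = 37. Stack: [-1, 37]
BINARY_OP - → -1 - 37 = -38. Stack: [-38]
STORE_FAST w → w=-38. Stack: []
LOAD_CONST → push 3. Stack: [3]
LOAD_FAST n → push 25. Stack: [3, 25]
BINARY_OP % → 3 % 25 = 3. Stack: [3]
STORE_FAST s → s=3. Stack: []
LOAD_FAST s → push 3. Stack: [3]
LOAD_CONST → push 3. Stack: [3, 3]
BINARY_OP * → 3 * 3 = 9. Stack: [9]
RETURN_VALUE → return 9.

9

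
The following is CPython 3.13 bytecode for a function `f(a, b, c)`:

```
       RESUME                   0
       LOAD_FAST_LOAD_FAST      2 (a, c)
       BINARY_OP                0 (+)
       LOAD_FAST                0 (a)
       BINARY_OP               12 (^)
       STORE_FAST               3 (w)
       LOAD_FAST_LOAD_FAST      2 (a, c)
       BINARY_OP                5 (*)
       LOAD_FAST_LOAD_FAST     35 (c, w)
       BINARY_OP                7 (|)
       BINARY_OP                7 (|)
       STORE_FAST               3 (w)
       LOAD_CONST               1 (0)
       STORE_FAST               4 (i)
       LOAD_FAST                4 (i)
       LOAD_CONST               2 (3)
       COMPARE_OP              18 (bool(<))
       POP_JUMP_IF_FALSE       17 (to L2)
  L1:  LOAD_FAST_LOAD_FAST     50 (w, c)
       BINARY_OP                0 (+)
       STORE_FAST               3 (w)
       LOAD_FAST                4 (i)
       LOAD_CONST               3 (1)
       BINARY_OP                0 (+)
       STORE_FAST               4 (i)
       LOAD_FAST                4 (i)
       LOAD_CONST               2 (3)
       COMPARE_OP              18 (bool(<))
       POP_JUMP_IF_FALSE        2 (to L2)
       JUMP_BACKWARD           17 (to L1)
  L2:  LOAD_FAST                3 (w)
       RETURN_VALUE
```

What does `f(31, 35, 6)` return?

208

LOAD_FAST_LOAD_FAST a,c → push 31,6. Stack: [31, 6]
BINARY_OP + → 31 + 6 = 37. Stack: [37]
LOAD_FAST a → push 31. Stack: [37, 31]
BINARY_OP ^ → 37 ^ 31 = 58. Stack: [58]
STORE_FAST w → w=58. Stack: []
LOAD_FAST_LOAD_FAST a,c → push 31,6. Stack: [31, 6]
BINARY_OP * → 31 * 6 = 186. Stack: [186]
LOAD_FAST_LOAD_FAST c,w → push 6,58. Stack: [186, 6, 58]
BINARY_OP | → 6 | 58 = 62. Stack: [186, 62]
BINARY_OP | → 186 | 62 = 190. Stack: [190]
STORE_FAST w → w=190. Stack: []
LOAD_CONST → push 0. Stack: [0]
STORE_FAST i → i=0. Stack: []
LOAD_FAST i → push 0. Stack: [0]
LOAD_CONST → push 3. Stack: [0, 3]
COMPARE_OP bool(<) → 0 vs 3 = True. Stack: [True]
POP_JUMP_IF_FALSE → pop True; no jump. Stack: []
LOAD_FAST_LOAD_FAST w,c → push 190,6. Stack: [190, 6]
BINARY_OP + → 190 + 6 = 196. Stack: [196]
STORE_FAST w → w=196. Stack: []
LOAD_FAST i → push 0. Stack: [0]
LOAD_CONST → push 1. Stack: [0, 1]
BINARY_OP + → 0 + 1 = 1. Stack: [1]
STORE_FAST i → i=1. Stack: []
LOAD_FAST i → push 1. Stack: [1]
LOAD_CONST → push 3. Stack: [1, 3]
COMPARE_OP bool(<) → 1 vs 3 = True. Stack: [True]
POP_JUMP_IF_FALSE → pop True; no jump. Stack: []
LOAD_FAST_LOAD_FAST w,c → push 196,6. Stack: [196, 6]
BINARY_OP + → 196 + 6 = 202. Stack: [202]
STORE_FAST w → w=202. Stack: []
LOAD_FAST i → push 1. Stack: [1]
LOAD_CONST → push 1. Stack: [1, 1]
BINARY_OP + → 1 + 1 = 2. Stack: [2]
STORE_FAST i → i=2. Stack: []
LOAD_FAST i → push 2. Stack: [2]
LOAD_CONST → push 3. Stack: [2, 3]
COMPARE_OP bool(<) → 2 vs 3 = True. Stack: [True]
POP_JUMP_IF_FALSE → pop True; no jump. Stack: []
LOAD_FAST_LOAD_FAST w,c → push 202,6. Stack: [202, 6]
BINARY_OP + → 202 + 6 = 208. Stack: [208]
STORE_FAST w → w=208. Stack: []
LOAD_FAST i → push 2. Stack: [2]
LOAD_CONST → push 1. Stack: [2, 1]
BINARY_OP + → 2 + 1 = 3. Stack: [3]
STORE_FAST i → i=3. Stack: []
LOAD_FAST i → push 3. Stack: [3]
LOAD_CONST → push 3. Stack: [3, 3]
COMPARE_OP bool(<) → 3 vs 3 = False. Stack: [False]
POP_JUMP_IF_FALSE → pop False; jump. Stack: []
LOAD_FAST w → push 208. Stack: [208]
RETURN_VALUE → return 208.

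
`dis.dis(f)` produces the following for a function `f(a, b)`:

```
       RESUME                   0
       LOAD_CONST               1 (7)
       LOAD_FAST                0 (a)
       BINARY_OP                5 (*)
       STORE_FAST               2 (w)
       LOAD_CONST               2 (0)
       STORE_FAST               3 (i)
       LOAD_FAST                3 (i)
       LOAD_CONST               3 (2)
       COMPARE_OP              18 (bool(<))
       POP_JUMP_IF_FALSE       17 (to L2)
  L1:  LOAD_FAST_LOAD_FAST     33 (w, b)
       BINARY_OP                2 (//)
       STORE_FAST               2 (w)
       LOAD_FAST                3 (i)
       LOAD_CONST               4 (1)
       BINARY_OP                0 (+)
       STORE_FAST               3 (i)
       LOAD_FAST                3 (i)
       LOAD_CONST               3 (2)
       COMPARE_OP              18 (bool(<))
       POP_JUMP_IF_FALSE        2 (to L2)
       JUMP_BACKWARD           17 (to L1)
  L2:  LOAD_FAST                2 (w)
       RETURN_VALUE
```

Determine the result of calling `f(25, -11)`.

LOAD_CONST → push 7. Stack: [7]
LOAD_FAST a → push 25. Stack: [7, 25]
BINARY_OP * → 7 * 25 = 175. Stack: [175]
STORE_FAST w → w=175. Stack: []
LOAD_CONST → push 0. Stack: [0]
STORE_FAST i → i=0. Stack: []
LOAD_FAST i → push 0. Stack: [0]
LOAD_CONST → push 2. Stack: [0, 2]
COMPARE_OP bool(<) → 0 vs 2 = True. Stack: [True]
POP_JUMP_IF_FALSE → pop True; no jump. Stack: []
LOAD_FAST_LOAD_FAST w,b → push 175,-11. Stack: [175, -11]
BINARY_OP // → 175 // -11 = -16. Stack: [-16]
STORE_FAST w → w=-16. Stack: []
LOAD_FAST i → push 0. Stack: [0]
LOAD_CONST → push 1. Stack: [0, 1]
BINARY_OP + → 0 + 1 = 1. Stack: [1]
STORE_FAST i → i=1. Stack: []
LOAD_FAST i → push 1. Stack: [1]
LOAD_CONST → push 2. Stack: [1, 2]
COMPARE_OP bool(<) → 1 vs 2 = True. Stack: [True]
POP_JUMP_IF_FALSE → pop True; no jump. Stack: []
LOAD_FAST_LOAD_FAST w,b → push -16,-11. Stack: [-16, -11]
BINARY_OP // → -16 // -11 = 1. Stack: [1]
STORE_FAST w → w=1. Stack: []
LOAD_FAST i → push 1. Stack: [1]
LOAD_CONST → push 1. Stack: [1, 1]
BINARY_OP + → 1 + 1 = 2. Stack: [2]
STORE_FAST i → i=2. Stack: []
LOAD_FAST i → push 2. Stack: [2]
LOAD_CONST → push 2. Stack: [2, 2]
COMPARE_OP bool(<) → 2 vs 2 = False. Stack: [False]
POP_JUMP_IF_FALSE → pop False; jump. Stack: []
LOAD_FAST w → push 1. Stack: [1]
RETURN_VALUE → return 1.

1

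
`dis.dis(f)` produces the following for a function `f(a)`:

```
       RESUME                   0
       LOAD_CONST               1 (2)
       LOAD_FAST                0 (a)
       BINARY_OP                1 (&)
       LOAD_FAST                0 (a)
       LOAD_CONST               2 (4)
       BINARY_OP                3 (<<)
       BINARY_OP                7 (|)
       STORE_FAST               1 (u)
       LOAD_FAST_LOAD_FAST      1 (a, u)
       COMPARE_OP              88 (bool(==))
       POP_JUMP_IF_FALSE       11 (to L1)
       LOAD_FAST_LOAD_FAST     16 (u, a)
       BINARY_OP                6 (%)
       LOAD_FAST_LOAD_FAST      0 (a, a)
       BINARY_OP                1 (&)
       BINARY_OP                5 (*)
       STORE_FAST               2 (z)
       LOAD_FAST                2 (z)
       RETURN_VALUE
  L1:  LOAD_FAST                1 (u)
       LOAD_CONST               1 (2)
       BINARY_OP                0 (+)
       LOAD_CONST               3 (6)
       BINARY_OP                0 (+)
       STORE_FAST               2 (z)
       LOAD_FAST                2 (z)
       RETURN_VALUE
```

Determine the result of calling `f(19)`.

314

LOAD_CONST → push 2. Stack: [2]
LOAD_FAST a → push 19. Stack: [2, 19]
BINARY_OP & → 2 & 19 = 2. Stack: [2]
LOAD_FAST a → push 19. Stack: [2, 19]
LOAD_CONST → push 4. Stack: [2, 19, 4]
BINARY_OP << → 19 << 4 = 304. Stack: [2, 304]
BINARY_OP | → 2 | 304 = 306. Stack: [306]
STORE_FAST u → u=306. Stack: []
LOAD_FAST_LOAD_FAST a,u → push 19,306. Stack: [19, 306]
COMPARE_OP bool(==) → 19 vs 306 = False. Stack: [False]
POP_JUMP_IF_FALSE → pop False; jump. Stack: []
LOAD_FAST u → push 306. Stack: [306]
LOAD_CONST → push 2. Stack: [306, 2]
BINARY_OP + → 306 + 2 = 308. Stack: [308]
LOAD_CONST → push 6. Stack: [308, 6]
BINARY_OP + → 308 + 6 = 314. Stack: [314]
STORE_FAST z → z=314. Stack: []
LOAD_FAST z → push 314. Stack: [314]
RETURN_VALUE → return 314.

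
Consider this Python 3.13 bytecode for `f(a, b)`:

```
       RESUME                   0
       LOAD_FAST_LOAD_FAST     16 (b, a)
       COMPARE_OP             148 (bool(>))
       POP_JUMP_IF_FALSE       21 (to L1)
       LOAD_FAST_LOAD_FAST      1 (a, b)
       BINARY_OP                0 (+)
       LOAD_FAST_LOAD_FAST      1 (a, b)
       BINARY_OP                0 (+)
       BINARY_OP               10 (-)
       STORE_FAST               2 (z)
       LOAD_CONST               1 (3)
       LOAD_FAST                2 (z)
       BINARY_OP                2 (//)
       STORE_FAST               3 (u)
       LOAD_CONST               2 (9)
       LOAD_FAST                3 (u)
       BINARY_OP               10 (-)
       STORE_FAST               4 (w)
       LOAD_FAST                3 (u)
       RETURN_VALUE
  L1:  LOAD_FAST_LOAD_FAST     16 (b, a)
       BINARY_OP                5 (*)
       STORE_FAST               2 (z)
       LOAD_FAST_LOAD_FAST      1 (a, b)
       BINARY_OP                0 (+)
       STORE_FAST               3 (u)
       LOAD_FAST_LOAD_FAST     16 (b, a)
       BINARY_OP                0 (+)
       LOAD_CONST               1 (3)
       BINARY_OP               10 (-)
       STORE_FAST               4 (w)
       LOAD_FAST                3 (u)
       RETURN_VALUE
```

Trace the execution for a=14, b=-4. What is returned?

10

LOAD_FAST_LOAD_FAST b,a → push -4,14. Stack: [-4, 14]
COMPARE_OP bool(>) → -4 vs 14 = False. Stack: [False]
POP_JUMP_IF_FALSE → pop False; jump. Stack: []
LOAD_FAST_LOAD_FAST b,a → push -4,14. Stack: [-4, 14]
BINARY_OP * → -4 * 14 = -56. Stack: [-56]
STORE_FAST z → z=-56. Stack: []
LOAD_FAST_LOAD_FAST a,b → push 14,-4. Stack: [14, -4]
BINARY_OP + → 14 + -4 = 10. Stack: [10]
STORE_FAST u → u=10. Stack: []
LOAD_FAST_LOAD_FAST b,a → push -4,14. Stack: [-4, 14]
BINARY_OP + → -4 + 14 = 10. Stack: [10]
LOAD_CONST → push 3. Stack: [10, 3]
BINARY_OP - → 10 - 3 = 7. Stack: [7]
STORE_FAST w → w=7. Stack: []
LOAD_FAST u → push 10. Stack: [10]
RETURN_VALUE → return 10.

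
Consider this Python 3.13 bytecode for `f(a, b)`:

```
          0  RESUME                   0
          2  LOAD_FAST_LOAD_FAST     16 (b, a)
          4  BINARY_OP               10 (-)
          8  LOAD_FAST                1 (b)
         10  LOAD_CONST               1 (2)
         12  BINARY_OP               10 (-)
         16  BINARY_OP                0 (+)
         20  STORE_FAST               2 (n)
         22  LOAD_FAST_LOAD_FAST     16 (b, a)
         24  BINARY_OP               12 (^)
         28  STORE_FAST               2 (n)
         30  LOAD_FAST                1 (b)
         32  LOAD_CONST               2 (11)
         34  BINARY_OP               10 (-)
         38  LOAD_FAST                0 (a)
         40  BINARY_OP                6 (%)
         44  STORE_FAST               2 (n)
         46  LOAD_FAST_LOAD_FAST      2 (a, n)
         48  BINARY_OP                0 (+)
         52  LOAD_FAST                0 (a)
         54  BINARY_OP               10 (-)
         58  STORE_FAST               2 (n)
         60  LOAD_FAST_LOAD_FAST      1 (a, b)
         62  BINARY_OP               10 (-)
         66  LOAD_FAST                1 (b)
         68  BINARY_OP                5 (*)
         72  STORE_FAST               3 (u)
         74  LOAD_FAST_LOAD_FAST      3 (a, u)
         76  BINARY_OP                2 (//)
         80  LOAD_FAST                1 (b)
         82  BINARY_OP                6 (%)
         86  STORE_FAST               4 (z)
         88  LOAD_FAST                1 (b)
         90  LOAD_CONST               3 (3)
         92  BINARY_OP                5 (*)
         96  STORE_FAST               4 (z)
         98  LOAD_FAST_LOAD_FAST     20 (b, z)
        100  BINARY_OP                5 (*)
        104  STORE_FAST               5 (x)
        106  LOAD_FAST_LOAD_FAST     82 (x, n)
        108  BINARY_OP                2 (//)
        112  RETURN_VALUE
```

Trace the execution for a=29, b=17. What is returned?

LOAD_FAST_LOAD_FAST b,a → push 17,29. Stack: [17, 29]
BINARY_OP - → 17 - 29 = -12. Stack: [-12]
LOAD_FAST b → push 17. Stack: [-12, 17]
LOAD_CONST → push 2. Stack: [-12, 17, 2]
BINARY_OP - → 17 - 2 = 15. Stack: [-12, 15]
BINARY_OP + → -12 + 15 = 3. Stack: [3]
STORE_FAST n → n=3. Stack: []
LOAD_FAST_LOAD_FAST b,a → push 17,29. Stack: [17, 29]
BINARY_OP ^ → 17 ^ 29 = 12. Stack: [12]
STORE_FAST n → n=12. Stack: []
LOAD_FAST b → push 17. Stack: [17]
LOAD_CONST → push 11. Stack: [17, 11]
BINARY_OP - → 17 - 11 = 6. Stack: [6]
LOAD_FAST a → push 29. Stack: [6, 29]
BINARY_OP % → 6 % 29 = 6. Stack: [6]
STORE_FAST n → n=6. Stack: []
LOAD_FAST_LOAD_FAST a,n → push 29,6. Stack: [29, 6]
BINARY_OP + → 29 + 6 = 35. Stack: [35]
LOAD_FAST a → push 29. Stack: [35, 29]
BINARY_OP - → 35 - 29 = 6. Stack: [6]
STORE_FAST n → n=6. Stack: []
LOAD_FAST_LOAD_FAST a,b → push 29,17. Stack: [29, 17]
BINARY_OP - → 29 - 17 = 12. Stack: [12]
LOAD_FAST b → push 17. Stack: [12, 17]
BINARY_OP * → 12 * 17 = 204. Stack: [204]
STORE_FAST u → u=204. Stack: []
LOAD_FAST_LOAD_FAST a,u → push 29,204. Stack: [29, 204]
BINARY_OP // → 29 // 204 = 0. Stack: [0]
LOAD_FAST b → push 17. Stack: [0, 17]
BINARY_OP % → 0 % 17 = 0. Stack: [0]
STORE_FAST z → z=0. Stack: []
LOAD_FAST b → push 17. Stack: [17]
LOAD_CONST → push 3. Stack: [17, 3]
BINARY_OP * → 17 * 3 = 51. Stack: [51]
STORE_FAST z → z=51. Stack: []
LOAD_FAST_LOAD_FAST b,z → push 17,51. Stack: [17, 51]
BINARY_OP * → 17 * 51 = 867. Stack: [867]
STORE_FAST x → x=867. Stack: []
LOAD_FAST_LOAD_FAST x,n → push 867,6. Stack: [867, 6]
BINARY_OP // → 867 // 6 = 144. Stack: [144]
RETURN_VALUE → return 144.

144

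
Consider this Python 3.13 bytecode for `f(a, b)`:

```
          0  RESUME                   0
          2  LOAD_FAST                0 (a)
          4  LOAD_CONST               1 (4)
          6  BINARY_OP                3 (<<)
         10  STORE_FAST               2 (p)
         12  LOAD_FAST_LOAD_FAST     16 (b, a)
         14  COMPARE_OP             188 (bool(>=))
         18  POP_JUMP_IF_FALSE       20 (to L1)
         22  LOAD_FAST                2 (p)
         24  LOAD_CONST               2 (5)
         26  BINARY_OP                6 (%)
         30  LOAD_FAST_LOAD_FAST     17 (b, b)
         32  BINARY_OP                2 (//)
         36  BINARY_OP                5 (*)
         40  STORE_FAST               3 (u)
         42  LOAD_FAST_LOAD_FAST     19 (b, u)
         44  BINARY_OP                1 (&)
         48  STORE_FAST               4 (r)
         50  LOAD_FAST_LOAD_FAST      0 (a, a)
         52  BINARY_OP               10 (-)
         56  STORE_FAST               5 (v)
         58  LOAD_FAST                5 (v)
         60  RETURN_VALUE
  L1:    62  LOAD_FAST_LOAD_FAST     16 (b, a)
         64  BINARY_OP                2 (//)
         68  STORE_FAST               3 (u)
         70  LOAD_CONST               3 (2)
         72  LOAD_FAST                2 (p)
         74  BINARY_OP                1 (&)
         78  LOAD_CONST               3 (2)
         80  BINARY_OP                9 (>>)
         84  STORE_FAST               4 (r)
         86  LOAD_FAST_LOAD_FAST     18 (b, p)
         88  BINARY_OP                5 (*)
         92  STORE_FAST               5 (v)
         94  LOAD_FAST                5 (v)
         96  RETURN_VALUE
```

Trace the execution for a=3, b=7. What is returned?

0

LOAD_FAST a → push 3. Stack: [3]
LOAD_CONST → push 4. Stack: [3, 4]
BINARY_OP << → 3 << 4 = 48. Stack: [48]
STORE_FAST p → p=48. Stack: []
LOAD_FAST_LOAD_FAST b,a → push 7,3. Stack: [7, 3]
COMPARE_OP bool(>=) → 7 vs 3 = True. Stack: [True]
POP_JUMP_IF_FALSE → pop True; no jump. Stack: []
LOAD_FAST p → push 48. Stack: [48]
LOAD_CONST → push 5. Stack: [48, 5]
BINARY_OP % → 48 % 5 = 3. Stack: [3]
LOAD_FAST_LOAD_FAST b,b → push 7,7. Stack: [3, 7, 7]
BINARY_OP // → 7 // 7 = 1. Stack: [3, 1]
BINARY_OP * → 3 * 1 = 3. Stack: [3]
STORE_FAST u → u=3. Stack: []
LOAD_FAST_LOAD_FAST b,u → push 7,3. Stack: [7, 3]
BINARY_OP & → 7 & 3 = 3. Stack: [3]
STORE_FAST r → r=3. Stack: []
LOAD_FAST_LOAD_FAST a,a → push 3,3. Stack: [3, 3]
BINARY_OP - → 3 - 3 = 0. Stack: [0]
STORE_FAST v → v=0. Stack: []
LOAD_FAST v → push 0. Stack: [0]
RETURN_VALUE → return 0.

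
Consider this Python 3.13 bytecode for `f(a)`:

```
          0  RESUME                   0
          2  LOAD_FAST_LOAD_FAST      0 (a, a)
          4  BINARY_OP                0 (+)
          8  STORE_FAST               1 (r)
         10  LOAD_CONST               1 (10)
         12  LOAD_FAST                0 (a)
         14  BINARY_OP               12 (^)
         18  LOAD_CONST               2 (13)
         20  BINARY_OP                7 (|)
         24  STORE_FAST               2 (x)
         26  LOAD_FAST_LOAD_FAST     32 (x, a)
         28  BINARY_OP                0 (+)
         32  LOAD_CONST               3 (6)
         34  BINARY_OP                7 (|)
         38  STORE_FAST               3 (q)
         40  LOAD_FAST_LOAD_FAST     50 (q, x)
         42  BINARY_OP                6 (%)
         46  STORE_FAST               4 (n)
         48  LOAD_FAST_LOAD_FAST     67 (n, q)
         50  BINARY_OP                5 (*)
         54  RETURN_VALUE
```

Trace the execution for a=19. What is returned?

LOAD_FAST_LOAD_FAST a,a → push 19,19. Stack: [19, 19]
BINARY_OP + → 19 + 19 = 38. Stack: [38]
STORE_FAST r → r=38. Stack: []
LOAD_CONST → push 10. Stack: [10]
LOAD_FAST a → push 19. Stack: [10, 19]
BINARY_OP ^ → 10 ^ 19 = 25. Stack: [25]
LOAD_CONST → push 13. Stack: [25, 13]
BINARY_OP | → 25 | 13 = 29. Stack: [29]
STORE_FAST x → x=29. Stack: []
LOAD_FAST_LOAD_FAST x,a → push 29,19. Stack: [29, 19]
BINARY_OP + → 29 + 19 = 48. Stack: [48]
LOAD_CONST → push 6. Stack: [48, 6]
BINARY_OP | → 48 | 6 = 54. Stack: [54]
STORE_FAST q → q=54. Stack: []
LOAD_FAST_LOAD_FAST q,x → push 54,29. Stack: [54, 29]
BINARY_OP % → 54 % 29 = 25. Stack: [25]
STORE_FAST n → n=25. Stack: []
LOAD_FAST_LOAD_FAST n,q → push 25,54. Stack: [25, 54]
BINARY_OP * → 25 * 54 = 1350. Stack: [1350]
RETURN_VALUE → return 1350.

1350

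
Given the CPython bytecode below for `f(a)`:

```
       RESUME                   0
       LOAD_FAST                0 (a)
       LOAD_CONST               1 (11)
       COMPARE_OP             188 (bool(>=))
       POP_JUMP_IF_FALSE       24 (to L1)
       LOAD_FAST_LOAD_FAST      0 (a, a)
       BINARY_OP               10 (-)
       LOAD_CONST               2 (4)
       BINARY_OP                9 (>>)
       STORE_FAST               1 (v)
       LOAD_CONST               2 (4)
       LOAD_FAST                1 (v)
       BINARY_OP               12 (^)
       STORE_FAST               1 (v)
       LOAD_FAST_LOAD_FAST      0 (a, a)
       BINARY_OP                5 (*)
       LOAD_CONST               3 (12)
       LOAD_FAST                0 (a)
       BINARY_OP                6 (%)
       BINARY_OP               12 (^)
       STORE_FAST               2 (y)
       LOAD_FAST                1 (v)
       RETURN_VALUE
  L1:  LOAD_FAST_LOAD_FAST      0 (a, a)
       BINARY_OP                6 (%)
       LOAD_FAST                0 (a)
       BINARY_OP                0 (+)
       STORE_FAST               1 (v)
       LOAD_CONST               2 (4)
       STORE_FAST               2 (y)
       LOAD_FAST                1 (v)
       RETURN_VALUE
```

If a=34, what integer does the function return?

LOAD_FAST a → push 34. Stack: [34]
LOAD_CONST → push 11. Stack: [34, 11]
COMPARE_OP bool(>=) → 34 vs 11 = True. Stack: [True]
POP_JUMP_IF_FALSE → pop True; no jump. Stack: []
LOAD_FAST_LOAD_FAST a,a → push 34,34. Stack: [34, 34]
BINARY_OP - → 34 - 34 = 0. Stack: [0]
LOAD_CONST → push 4. Stack: [0, 4]
BINARY_OP >> → 0 >> 4 = 0. Stack: [0]
STORE_FAST v → v=0. Stack: []
LOAD_CONST → push 4. Stack: [4]
LOAD_FAST v → push 0. Stack: [4, 0]
BINARY_OP ^ → 4 ^ 0 = 4. Stack: [4]
STORE_FAST v → v=4. Stack: []
LOAD_FAST_LOAD_FAST a,a → push 34,34. Stack: [34, 34]
BINARY_OP * → 34 * 34 = 1156. Stack: [1156]
LOAD_CONST → push 12. Stack: [1156, 12]
LOAD_FAST a → push 34. Stack: [1156, 12, 34]
BINARY_OP % → 12 % 34 = 12. Stack: [1156, 12]
BINARY_OP ^ → 1156 ^ 12 = 1160. Stack: [1160]
STORE_FAST y → y=1160. Stack: []
LOAD_FAST v → push 4. Stack: [4]
RETURN_VALUE → return 4.

4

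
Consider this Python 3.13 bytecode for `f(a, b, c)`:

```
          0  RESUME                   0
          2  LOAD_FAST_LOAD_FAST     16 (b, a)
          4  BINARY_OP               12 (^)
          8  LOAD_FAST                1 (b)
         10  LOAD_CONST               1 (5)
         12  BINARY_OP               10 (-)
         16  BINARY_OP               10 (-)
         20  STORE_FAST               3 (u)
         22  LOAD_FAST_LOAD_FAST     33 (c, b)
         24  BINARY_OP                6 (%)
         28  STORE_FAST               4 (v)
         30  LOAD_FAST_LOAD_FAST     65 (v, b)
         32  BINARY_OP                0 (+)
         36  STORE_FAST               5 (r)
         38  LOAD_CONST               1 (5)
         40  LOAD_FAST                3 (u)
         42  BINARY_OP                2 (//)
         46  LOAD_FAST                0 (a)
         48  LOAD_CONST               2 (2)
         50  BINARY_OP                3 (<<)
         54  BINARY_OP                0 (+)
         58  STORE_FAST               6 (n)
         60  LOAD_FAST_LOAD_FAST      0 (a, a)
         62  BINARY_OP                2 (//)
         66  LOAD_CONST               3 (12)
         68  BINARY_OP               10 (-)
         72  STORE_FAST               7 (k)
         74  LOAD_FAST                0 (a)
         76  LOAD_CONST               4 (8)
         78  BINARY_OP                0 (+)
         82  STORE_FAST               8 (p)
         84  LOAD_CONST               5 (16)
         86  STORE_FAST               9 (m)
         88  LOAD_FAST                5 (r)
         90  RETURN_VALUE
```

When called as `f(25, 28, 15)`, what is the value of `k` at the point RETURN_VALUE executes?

LOAD_FAST_LOAD_FAST b,a → push 28,25. Stack: [28, 25]
BINARY_OP ^ → 28 ^ 25 = 5. Stack: [5]
LOAD_FAST b → push 28. Stack: [5, 28]
LOAD_CONST → push 5. Stack: [5, 28, 5]
BINARY_OP - → 28 - 5 = 23. Stack: [5, 23]
BINARY_OP - → 5 - 23 = -18. Stack: [-18]
STORE_FAST u → u=-18. Stack: []
LOAD_FAST_LOAD_FAST c,b → push 15,28. Stack: [15, 28]
BINARY_OP % → 15 % 28 = 15. Stack: [15]
STORE_FAST v → v=15. Stack: []
LOAD_FAST_LOAD_FAST v,b → push 15,28. Stack: [15, 28]
BINARY_OP + → 15 + 28 = 43. Stack: [43]
STORE_FAST r → r=43. Stack: []
LOAD_CONST → push 5. Stack: [5]
LOAD_FAST u → push -18. Stack: [5, -18]
BINARY_OP // → 5 // -18 = -1. Stack: [-1]
LOAD_FAST a → push 25. Stack: [-1, 25]
LOAD_CONST → push 2. Stack: [-1, 25, 2]
BINARY_OP << → 25 << 2 = 100. Stack: [-1, 100]
BINARY_OP + → -1 + 100 = 99. Stack: [99]
STORE_FAST n → n=99. Stack: []
LOAD_FAST_LOAD_FAST a,a → push 25,25. Stack: [25, 25]
BINARY_OP // → 25 // 25 = 1. Stack: [1]
LOAD_CONST → push 12. Stack: [1, 12]
BINARY_OP - → 1 - 12 = -11. Stack: [-11]
STORE_FAST k → k=-11. Stack: []
LOAD_FAST a → push 25. Stack: [25]
LOAD_CONST → push 8. Stack: [25, 8]
BINARY_OP + → 25 + 8 = 33. Stack: [33]
STORE_FAST p → p=33. Stack: []
LOAD_CONST → push 16. Stack: [16]
STORE_FAST m → m=16. Stack: []
LOAD_FAST r → push 43. Stack: [43]
RETURN_VALUE → return 43.

-11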